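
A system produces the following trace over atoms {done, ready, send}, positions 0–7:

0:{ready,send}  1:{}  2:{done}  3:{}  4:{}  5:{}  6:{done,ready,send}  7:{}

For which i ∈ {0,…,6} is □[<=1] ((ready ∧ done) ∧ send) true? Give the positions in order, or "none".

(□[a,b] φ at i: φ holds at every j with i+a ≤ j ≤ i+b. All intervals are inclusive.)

Evaluate at each i in [0,6]:
  i=0: ✗ (fails at j=0)
  i=1: ✗ (fails at j=1)
  i=2: ✗ (fails at j=2)
  i=3: ✗ (fails at j=3)
  i=4: ✗ (fails at j=4)
  i=5: ✗ (fails at j=5)
  i=6: ✗ (fails at j=7)

none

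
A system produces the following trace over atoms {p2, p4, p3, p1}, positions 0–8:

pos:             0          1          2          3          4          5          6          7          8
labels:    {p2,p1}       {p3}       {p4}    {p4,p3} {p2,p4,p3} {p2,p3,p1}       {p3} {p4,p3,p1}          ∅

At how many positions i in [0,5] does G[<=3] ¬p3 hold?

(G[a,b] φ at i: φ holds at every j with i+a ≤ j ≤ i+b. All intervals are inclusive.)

0

Evaluate at each i in [0,5]:
  i=0: ✗ (fails at j=1)
  i=1: ✗ (fails at j=1)
  i=2: ✗ (fails at j=3)
  i=3: ✗ (fails at j=3)
  i=4: ✗ (fails at j=4)
  i=5: ✗ (fails at j=5)
Positions where it holds: {} → 0.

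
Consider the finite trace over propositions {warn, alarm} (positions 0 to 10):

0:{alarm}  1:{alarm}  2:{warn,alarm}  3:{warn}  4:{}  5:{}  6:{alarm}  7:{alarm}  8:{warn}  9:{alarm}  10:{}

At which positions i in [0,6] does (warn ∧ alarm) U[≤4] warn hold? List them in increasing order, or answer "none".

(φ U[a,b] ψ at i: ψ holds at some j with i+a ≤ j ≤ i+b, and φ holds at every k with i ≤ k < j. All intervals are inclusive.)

2, 3

Evaluate at each i in [0,6]:
  i=0: ✗ (lhs fails at k=0 before rhs at j=2)
  i=1: ✗ (lhs fails at k=1 before rhs at j=2)
  i=2: ✓ (rhs at j=2)
  i=3: ✓ (rhs at j=3)
  i=4: ✗ (lhs fails at k=4 before rhs at j=8)
  i=5: ✗ (lhs fails at k=5 before rhs at j=8)
  i=6: ✗ (lhs fails at k=6 before rhs at j=8)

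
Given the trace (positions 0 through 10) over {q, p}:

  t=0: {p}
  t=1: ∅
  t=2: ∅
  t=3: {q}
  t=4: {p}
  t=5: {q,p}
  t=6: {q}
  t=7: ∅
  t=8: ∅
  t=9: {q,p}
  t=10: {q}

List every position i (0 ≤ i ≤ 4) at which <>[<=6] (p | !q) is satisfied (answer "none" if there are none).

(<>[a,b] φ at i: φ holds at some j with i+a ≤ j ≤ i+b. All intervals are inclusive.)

0, 1, 2, 3, 4

Evaluate at each i in [0,4]:
  i=0: ✓ (witness j=0)
  i=1: ✓ (witness j=1)
  i=2: ✓ (witness j=2)
  i=3: ✓ (witness j=4)
  i=4: ✓ (witness j=4)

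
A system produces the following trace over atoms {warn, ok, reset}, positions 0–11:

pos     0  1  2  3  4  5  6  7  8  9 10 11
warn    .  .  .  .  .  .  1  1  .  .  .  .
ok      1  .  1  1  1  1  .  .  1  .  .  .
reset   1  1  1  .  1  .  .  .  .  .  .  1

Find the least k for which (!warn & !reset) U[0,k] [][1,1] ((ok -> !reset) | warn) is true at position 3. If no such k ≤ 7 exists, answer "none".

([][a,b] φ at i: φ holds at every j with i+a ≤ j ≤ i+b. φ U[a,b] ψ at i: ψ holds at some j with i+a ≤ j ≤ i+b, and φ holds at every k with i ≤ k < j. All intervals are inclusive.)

Need earliest j ≥ 3 with [][1,1] ((ok -> !reset) | warn), and (!warn & !reset) at every k in [3,j-1].
  j=3: rhs fails.
  j=4: rhs holds; lhs holds on [3,3]. k = 1.

1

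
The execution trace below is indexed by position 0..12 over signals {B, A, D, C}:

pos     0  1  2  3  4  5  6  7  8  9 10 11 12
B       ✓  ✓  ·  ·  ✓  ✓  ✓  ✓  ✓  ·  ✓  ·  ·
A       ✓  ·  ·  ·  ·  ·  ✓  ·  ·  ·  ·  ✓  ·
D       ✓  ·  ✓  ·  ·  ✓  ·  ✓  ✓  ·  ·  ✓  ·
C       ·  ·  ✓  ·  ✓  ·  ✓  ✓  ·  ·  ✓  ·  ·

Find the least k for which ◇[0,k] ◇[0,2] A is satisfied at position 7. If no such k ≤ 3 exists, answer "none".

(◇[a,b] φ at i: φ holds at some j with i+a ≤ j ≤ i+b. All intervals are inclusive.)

Scan j = 7,8,… for ◇[0,2] A:
  j=7: fails
  j=8: fails
  j=9: holds
First hit at j=9, so smallest k = 9-7 = 2.

2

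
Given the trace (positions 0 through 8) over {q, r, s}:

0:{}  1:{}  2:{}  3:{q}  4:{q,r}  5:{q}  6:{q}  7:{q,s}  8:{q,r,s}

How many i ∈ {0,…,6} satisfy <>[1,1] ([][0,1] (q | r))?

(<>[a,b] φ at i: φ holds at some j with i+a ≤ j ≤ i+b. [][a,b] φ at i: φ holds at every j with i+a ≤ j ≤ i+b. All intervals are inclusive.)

Evaluate at each i in [0,6]:
  i=0: ✗ (none in [1,1])
  i=1: ✗ (none in [2,2])
  i=2: ✓ (witness j=3)
  i=3: ✓ (witness j=4)
  i=4: ✓ (witness j=5)
  i=5: ✓ (witness j=6)
  i=6: ✓ (witness j=7)
Positions where it holds: {2, 3, 4, 5, 6} → 5.

5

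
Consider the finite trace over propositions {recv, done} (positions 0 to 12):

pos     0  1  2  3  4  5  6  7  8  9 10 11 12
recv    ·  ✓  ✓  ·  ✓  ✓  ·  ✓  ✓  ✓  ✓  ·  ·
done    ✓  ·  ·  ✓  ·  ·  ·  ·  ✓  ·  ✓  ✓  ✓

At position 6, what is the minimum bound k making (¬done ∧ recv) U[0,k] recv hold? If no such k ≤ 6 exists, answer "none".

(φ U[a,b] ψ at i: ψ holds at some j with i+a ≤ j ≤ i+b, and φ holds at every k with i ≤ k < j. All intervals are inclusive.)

none

Need earliest j ≥ 6 with recv, and (¬done ∧ recv) at every k in [6,j-1].
  j=6: rhs fails.
  j=7: rhs holds but lhs fails at k=6.
  j=8: rhs holds but lhs fails at k=6.
  j=9: rhs holds but lhs fails at k=6.
  j=10: rhs holds but lhs fails at k=6.
  j=11: rhs fails.
  j=12: rhs fails.
No witness within the range → none.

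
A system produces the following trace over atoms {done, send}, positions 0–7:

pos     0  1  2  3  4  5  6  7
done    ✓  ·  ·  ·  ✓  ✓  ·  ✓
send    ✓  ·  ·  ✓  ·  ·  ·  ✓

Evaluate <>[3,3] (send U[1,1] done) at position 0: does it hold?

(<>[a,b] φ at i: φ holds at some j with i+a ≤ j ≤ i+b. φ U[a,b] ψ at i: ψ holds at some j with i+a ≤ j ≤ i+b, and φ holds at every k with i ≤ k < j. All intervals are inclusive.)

Holds

Check (send U[1,1] done) at each j in [3,3]:
  j=3: holds
Found at j=3 → formula holds.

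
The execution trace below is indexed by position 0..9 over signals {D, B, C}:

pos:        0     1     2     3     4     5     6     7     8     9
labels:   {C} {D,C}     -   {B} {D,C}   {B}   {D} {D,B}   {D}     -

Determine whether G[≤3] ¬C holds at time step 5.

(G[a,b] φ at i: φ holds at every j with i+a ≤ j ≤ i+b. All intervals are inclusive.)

Yes

Check ¬C at every j in [5,8]:
  j=5: true
  j=6: true
  j=7: true
  j=8: true
All positions satisfy it → formula holds.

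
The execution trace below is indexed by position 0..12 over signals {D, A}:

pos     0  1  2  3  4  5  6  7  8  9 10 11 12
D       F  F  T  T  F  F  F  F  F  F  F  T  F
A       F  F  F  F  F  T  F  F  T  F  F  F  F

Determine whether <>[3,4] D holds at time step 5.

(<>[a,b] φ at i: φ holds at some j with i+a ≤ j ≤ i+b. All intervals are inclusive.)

Does not hold

Check D at each j in [8,9]:
  j=8: false
  j=9: false
No position in the window satisfies it → formula fails.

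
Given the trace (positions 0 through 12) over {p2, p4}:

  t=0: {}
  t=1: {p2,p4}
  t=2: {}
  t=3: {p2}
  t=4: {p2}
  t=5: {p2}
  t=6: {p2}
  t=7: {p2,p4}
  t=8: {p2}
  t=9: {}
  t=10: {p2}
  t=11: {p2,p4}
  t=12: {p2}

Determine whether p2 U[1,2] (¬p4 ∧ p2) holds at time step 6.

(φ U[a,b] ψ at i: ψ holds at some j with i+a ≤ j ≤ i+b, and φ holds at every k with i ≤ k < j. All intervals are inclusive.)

Need some j in [7,8] with (¬p4 ∧ p2), and p2 at every k in [6,j-1].
  j=7: (¬p4 ∧ p2) false.
  j=8: (¬p4 ∧ p2) holds; p2 holds at every k in [6,7] → satisfied.

Yes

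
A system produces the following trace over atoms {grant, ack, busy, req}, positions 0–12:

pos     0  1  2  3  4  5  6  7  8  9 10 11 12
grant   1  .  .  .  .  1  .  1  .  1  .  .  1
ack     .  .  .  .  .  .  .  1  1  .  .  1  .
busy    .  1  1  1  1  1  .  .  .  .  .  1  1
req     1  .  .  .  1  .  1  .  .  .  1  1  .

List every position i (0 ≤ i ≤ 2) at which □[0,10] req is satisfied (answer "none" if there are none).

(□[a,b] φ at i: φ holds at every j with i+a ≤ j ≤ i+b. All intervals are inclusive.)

Evaluate at each i in [0,2]:
  i=0: ✗ (fails at j=1)
  i=1: ✗ (fails at j=1)
  i=2: ✗ (fails at j=2)

none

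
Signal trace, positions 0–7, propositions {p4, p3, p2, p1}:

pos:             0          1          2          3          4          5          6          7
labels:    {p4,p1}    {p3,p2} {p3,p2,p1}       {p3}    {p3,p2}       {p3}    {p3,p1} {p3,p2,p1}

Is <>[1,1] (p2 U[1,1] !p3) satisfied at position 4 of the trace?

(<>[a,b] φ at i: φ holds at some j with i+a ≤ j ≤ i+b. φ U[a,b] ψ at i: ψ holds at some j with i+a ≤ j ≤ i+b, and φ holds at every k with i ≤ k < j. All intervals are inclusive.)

False

Check (p2 U[1,1] !p3) at each j in [5,5]:
  j=5: fails
No position in the window satisfies it → formula fails.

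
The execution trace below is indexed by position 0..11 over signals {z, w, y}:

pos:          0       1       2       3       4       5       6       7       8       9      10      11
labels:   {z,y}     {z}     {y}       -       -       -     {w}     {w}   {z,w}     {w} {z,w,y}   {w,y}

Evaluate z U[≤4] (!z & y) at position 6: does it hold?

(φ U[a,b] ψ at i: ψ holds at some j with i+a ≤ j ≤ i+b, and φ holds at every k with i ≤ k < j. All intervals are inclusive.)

Need some j in [6,10] with (!z & y), and z at every k in [6,j-1].
  j=6: (!z & y) false.
  j=7: (!z & y) false.
  j=8: (!z & y) false.
  j=9: (!z & y) false.
  j=10: (!z & y) false.
No j in the window works → until fails.

Does not hold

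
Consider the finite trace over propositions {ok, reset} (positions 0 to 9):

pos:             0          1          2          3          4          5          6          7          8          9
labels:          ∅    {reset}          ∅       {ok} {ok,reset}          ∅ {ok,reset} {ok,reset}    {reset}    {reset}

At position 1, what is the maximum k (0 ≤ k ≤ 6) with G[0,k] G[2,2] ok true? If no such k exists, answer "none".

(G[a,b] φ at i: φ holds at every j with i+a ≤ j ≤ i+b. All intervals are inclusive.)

G[2,2] ok must hold from j=1 onward; find where it first fails.
  j=1: holds
  j=2: holds
  j=3: fails
Holds on [1,2], so largest k = 1.

1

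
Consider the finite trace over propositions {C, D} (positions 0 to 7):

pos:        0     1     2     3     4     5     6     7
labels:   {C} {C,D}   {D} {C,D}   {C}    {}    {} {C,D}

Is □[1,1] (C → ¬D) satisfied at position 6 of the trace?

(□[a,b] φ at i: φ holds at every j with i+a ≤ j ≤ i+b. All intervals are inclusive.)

Check (C → ¬D) at every j in [7,7]:
  j=7: antecedent true; consequent false → ✗
Fails at j=7 → formula fails.

No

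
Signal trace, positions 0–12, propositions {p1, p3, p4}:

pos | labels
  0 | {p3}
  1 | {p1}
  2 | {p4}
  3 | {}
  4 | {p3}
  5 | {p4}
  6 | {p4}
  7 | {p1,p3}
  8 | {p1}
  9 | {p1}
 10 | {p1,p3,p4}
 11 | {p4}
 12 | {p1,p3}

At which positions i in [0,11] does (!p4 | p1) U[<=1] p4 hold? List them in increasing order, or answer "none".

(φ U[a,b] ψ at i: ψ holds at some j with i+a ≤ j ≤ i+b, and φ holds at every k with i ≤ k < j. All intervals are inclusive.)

Evaluate at each i in [0,11]:
  i=0: ✗ (no rhs in [0,1])
  i=1: ✓ (rhs at j=2; lhs holds on [1,1])
  i=2: ✓ (rhs at j=2)
  i=3: ✗ (no rhs in [3,4])
  i=4: ✓ (rhs at j=5; lhs holds on [4,4])
  i=5: ✓ (rhs at j=5)
  i=6: ✓ (rhs at j=6)
  i=7: ✗ (no rhs in [7,8])
  i=8: ✗ (no rhs in [8,9])
  i=9: ✓ (rhs at j=10; lhs holds on [9,9])
  i=10: ✓ (rhs at j=10)
  i=11: ✓ (rhs at j=11)

1, 2, 4, 5, 6, 9, 10, 11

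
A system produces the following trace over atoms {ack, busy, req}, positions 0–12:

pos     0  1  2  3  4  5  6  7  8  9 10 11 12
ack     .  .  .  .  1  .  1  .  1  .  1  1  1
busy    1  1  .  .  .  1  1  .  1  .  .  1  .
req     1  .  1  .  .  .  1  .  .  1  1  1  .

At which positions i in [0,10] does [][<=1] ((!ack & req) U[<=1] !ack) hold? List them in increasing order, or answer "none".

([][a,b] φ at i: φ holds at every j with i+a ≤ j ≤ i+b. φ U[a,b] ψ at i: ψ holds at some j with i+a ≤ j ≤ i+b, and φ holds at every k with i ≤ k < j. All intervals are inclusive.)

Evaluate at each i in [0,10]:
  i=0: ✓ (all of [0,1])
  i=1: ✓ (all of [1,2])
  i=2: ✓ (all of [2,3])
  i=3: ✗ (fails at j=4)
  i=4: ✗ (fails at j=4)
  i=5: ✗ (fails at j=6)
  i=6: ✗ (fails at j=6)
  i=7: ✗ (fails at j=8)
  i=8: ✗ (fails at j=8)
  i=9: ✗ (fails at j=10)
  i=10: ✗ (fails at j=10)

0, 1, 2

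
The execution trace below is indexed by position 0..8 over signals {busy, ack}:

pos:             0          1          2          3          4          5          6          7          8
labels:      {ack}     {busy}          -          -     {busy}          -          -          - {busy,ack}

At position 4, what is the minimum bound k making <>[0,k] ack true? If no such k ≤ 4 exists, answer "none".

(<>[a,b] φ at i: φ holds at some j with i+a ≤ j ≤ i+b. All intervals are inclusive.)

4

Scan j = 4,5,… for ack:
  j=4: fails
  j=5: fails
  j=6: fails
  j=7: fails
  j=8: holds
First hit at j=8, so smallest k = 8-4 = 4.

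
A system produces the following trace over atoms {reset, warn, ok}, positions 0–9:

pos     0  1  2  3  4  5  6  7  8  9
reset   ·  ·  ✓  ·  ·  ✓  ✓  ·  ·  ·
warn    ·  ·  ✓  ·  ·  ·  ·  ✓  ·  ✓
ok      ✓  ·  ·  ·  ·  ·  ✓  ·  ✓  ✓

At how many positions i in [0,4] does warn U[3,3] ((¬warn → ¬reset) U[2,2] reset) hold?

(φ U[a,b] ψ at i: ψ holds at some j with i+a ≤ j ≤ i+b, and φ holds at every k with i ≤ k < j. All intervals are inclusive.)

Evaluate at each i in [0,4]:
  i=0: ✗ (lhs fails at k=0 before rhs at j=3)
  i=1: ✗ (no rhs in [4,4])
  i=2: ✗ (no rhs in [5,5])
  i=3: ✗ (no rhs in [6,6])
  i=4: ✗ (no rhs in [7,7])
Positions where it holds: {} → 0.

0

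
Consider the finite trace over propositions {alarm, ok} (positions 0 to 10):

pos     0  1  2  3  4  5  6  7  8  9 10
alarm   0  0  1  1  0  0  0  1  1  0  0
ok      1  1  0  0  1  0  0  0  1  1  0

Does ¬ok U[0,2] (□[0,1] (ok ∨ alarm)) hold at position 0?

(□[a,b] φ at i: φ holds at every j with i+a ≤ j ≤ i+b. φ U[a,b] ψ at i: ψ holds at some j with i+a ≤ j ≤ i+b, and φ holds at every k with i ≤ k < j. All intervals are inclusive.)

True

Need some j in [0,2] with □[0,1] (ok ∨ alarm), and ¬ok at every k in [0,j-1].
  j=0: □[0,1] (ok ∨ alarm) holds; no prefix to check → satisfied.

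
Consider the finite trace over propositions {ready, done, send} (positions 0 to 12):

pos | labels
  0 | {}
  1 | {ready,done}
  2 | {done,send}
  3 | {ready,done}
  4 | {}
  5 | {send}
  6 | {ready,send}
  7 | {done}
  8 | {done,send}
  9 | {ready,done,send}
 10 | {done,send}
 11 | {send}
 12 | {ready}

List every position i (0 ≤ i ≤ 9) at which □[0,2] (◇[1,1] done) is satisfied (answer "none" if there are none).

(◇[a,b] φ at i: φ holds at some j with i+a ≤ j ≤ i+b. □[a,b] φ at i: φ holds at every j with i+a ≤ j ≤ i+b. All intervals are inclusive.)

Evaluate at each i in [0,9]:
  i=0: ✓ (all of [0,2])
  i=1: ✗ (fails at j=3)
  i=2: ✗ (fails at j=3)
  i=3: ✗ (fails at j=3)
  i=4: ✗ (fails at j=4)
  i=5: ✗ (fails at j=5)
  i=6: ✓ (all of [6,8])
  i=7: ✓ (all of [7,9])
  i=8: ✗ (fails at j=10)
  i=9: ✗ (fails at j=10)

0, 6, 7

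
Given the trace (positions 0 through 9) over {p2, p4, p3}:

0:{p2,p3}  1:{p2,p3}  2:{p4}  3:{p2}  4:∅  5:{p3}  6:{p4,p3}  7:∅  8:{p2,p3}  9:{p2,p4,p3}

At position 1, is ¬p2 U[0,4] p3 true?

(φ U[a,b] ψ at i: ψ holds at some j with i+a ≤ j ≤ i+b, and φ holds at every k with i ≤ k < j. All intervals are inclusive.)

True

Need some j in [1,5] with p3, and ¬p2 at every k in [1,j-1].
  j=1: p3 holds; no prefix to check → satisfied.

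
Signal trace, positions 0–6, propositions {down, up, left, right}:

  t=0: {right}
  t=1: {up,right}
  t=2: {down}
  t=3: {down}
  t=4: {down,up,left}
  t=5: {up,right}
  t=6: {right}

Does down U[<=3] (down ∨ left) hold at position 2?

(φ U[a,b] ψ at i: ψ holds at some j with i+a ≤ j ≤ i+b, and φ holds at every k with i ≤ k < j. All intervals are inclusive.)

Holds

Need some j in [2,5] with (down ∨ left), and down at every k in [2,j-1].
  j=2: (down ∨ left) holds; no prefix to check → satisfied.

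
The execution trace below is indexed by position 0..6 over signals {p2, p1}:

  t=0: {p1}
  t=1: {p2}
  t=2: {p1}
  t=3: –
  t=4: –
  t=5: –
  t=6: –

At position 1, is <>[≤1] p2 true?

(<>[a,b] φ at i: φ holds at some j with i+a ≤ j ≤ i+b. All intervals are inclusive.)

Yes

Check p2 at each j in [1,2]:
  j=1: true
  j=2: false
Found at j=1 → formula holds.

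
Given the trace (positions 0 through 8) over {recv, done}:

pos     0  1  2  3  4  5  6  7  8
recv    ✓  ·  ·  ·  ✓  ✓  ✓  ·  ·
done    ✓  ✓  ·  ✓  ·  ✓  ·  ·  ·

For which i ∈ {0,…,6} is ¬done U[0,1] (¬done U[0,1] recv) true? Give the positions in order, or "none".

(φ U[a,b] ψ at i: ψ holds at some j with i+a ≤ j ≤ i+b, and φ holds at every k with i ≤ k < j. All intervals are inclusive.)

0, 4, 5, 6

Evaluate at each i in [0,6]:
  i=0: ✓ (rhs at j=0)
  i=1: ✗ (no rhs in [1,2])
  i=2: ✗ (no rhs in [2,3])
  i=3: ✗ (lhs fails at k=3 before rhs at j=4)
  i=4: ✓ (rhs at j=4)
  i=5: ✓ (rhs at j=5)
  i=6: ✓ (rhs at j=6)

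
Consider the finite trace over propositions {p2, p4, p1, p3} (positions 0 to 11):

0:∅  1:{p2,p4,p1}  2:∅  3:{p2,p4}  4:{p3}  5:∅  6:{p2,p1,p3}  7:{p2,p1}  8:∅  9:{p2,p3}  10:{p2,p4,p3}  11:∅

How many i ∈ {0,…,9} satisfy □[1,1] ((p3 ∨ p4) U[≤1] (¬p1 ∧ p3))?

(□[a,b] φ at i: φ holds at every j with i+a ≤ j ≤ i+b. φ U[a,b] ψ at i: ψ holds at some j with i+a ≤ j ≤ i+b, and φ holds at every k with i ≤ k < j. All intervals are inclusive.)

4

Evaluate at each i in [0,9]:
  i=0: ✗ (fails at j=1)
  i=1: ✗ (fails at j=2)
  i=2: ✓ (all of [3,3])
  i=3: ✓ (all of [4,4])
  i=4: ✗ (fails at j=5)
  i=5: ✗ (fails at j=6)
  i=6: ✗ (fails at j=7)
  i=7: ✗ (fails at j=8)
  i=8: ✓ (all of [9,9])
  i=9: ✓ (all of [10,10])
Positions where it holds: {2, 3, 8, 9} → 4.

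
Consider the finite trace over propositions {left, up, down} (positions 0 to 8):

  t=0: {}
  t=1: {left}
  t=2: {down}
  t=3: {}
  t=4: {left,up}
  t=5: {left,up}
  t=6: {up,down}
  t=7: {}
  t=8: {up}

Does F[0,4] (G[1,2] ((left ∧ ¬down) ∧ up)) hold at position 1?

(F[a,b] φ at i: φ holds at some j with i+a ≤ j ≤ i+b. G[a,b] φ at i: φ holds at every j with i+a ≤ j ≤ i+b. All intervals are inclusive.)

Yes

Check G[1,2] ((left ∧ ¬down) ∧ up) at each j in [1,5]:
  j=1: fails at 2
  j=2: fails at 3
  j=3: holds on [4,5]
  j=4: fails at 6
  j=5: fails at 6
Found at j=3 → formula holds.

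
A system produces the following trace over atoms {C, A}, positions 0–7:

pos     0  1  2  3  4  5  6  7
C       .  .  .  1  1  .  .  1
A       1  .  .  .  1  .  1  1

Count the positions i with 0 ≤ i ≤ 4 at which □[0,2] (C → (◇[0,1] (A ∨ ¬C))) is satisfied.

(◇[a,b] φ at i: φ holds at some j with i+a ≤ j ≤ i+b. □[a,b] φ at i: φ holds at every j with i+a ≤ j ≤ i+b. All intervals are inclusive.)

5

Evaluate at each i in [0,4]:
  i=0: ✓ (all of [0,2])
  i=1: ✓ (all of [1,3])
  i=2: ✓ (all of [2,4])
  i=3: ✓ (all of [3,5])
  i=4: ✓ (all of [4,6])
Positions where it holds: {0, 1, 2, 3, 4} → 5.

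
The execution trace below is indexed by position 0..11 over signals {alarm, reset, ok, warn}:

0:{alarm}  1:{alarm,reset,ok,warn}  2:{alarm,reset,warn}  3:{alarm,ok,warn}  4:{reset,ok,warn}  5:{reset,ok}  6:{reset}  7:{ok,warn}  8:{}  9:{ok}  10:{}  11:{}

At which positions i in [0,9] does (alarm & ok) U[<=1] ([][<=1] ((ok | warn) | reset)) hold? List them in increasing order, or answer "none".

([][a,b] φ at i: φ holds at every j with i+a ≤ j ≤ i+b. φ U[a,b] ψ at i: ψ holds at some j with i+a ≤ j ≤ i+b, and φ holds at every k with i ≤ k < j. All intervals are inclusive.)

Evaluate at each i in [0,9]:
  i=0: ✗ (lhs fails at k=0 before rhs at j=1)
  i=1: ✓ (rhs at j=1)
  i=2: ✓ (rhs at j=2)
  i=3: ✓ (rhs at j=3)
  i=4: ✓ (rhs at j=4)
  i=5: ✓ (rhs at j=5)
  i=6: ✓ (rhs at j=6)
  i=7: ✗ (no rhs in [7,8])
  i=8: ✗ (no rhs in [8,9])
  i=9: ✗ (no rhs in [9,10])

1, 2, 3, 4, 5, 6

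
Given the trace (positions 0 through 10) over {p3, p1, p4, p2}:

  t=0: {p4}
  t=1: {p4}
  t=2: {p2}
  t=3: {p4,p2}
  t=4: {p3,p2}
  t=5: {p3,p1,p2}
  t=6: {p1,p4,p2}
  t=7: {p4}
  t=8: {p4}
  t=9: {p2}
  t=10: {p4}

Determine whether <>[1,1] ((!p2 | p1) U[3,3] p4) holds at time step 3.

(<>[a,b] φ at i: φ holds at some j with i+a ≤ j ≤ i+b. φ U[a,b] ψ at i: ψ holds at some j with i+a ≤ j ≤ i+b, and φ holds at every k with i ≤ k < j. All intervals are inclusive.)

Check ((!p2 | p1) U[3,3] p4) at each j in [4,4]:
  j=4: fails
No position in the window satisfies it → formula fails.

Does not hold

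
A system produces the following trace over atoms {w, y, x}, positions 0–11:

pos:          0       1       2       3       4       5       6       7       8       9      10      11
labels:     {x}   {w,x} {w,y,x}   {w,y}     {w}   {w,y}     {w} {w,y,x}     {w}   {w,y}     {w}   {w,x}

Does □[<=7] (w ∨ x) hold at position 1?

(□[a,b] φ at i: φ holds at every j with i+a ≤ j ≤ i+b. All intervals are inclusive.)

Check (w ∨ x) at every j in [1,8]:
  j=1: true
  j=2: true
  j=3: true
  j=4: true
  j=5: true
  j=6: true
  j=7: true
  j=8: true
All positions satisfy it → formula holds.

Holds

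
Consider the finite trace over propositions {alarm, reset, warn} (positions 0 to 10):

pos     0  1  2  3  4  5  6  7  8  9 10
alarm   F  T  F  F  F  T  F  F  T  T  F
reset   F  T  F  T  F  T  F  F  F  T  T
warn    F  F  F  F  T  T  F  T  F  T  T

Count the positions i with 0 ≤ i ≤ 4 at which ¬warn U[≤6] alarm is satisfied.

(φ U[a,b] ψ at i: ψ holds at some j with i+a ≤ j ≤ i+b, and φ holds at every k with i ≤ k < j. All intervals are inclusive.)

Evaluate at each i in [0,4]:
  i=0: ✓ (rhs at j=1; lhs holds on [0,0])
  i=1: ✓ (rhs at j=1)
  i=2: ✗ (lhs fails at k=4 before rhs at j=5)
  i=3: ✗ (lhs fails at k=4 before rhs at j=5)
  i=4: ✗ (lhs fails at k=4 before rhs at j=5)
Positions where it holds: {0, 1} → 2.

2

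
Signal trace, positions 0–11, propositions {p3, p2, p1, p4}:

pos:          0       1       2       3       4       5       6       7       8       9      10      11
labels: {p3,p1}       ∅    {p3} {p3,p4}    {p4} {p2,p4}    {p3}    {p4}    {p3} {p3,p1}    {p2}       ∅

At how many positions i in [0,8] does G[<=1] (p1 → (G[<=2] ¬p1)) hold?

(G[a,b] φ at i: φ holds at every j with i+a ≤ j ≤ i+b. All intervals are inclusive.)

Evaluate at each i in [0,8]:
  i=0: ✗ (fails at j=0)
  i=1: ✓ (all of [1,2])
  i=2: ✓ (all of [2,3])
  i=3: ✓ (all of [3,4])
  i=4: ✓ (all of [4,5])
  i=5: ✓ (all of [5,6])
  i=6: ✓ (all of [6,7])
  i=7: ✓ (all of [7,8])
  i=8: ✗ (fails at j=9)
Positions where it holds: {1, 2, 3, 4, 5, 6, 7} → 7.

7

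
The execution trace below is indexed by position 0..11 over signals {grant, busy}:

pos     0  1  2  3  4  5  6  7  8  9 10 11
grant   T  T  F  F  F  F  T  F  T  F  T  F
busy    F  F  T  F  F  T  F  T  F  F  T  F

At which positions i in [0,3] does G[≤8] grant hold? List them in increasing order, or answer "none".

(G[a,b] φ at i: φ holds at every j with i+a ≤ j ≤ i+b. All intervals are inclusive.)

none

Evaluate at each i in [0,3]:
  i=0: ✗ (fails at j=2)
  i=1: ✗ (fails at j=2)
  i=2: ✗ (fails at j=2)
  i=3: ✗ (fails at j=3)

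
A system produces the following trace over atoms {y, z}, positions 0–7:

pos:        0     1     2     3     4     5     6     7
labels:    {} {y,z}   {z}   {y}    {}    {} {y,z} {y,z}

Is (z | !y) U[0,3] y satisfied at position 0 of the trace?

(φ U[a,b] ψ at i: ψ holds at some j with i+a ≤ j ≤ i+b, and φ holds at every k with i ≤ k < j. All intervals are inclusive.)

True

Need some j in [0,3] with y, and (z | !y) at every k in [0,j-1].
  j=0: y false.
  j=1: y holds; (z | !y) holds at every k in [0,0] → satisfied.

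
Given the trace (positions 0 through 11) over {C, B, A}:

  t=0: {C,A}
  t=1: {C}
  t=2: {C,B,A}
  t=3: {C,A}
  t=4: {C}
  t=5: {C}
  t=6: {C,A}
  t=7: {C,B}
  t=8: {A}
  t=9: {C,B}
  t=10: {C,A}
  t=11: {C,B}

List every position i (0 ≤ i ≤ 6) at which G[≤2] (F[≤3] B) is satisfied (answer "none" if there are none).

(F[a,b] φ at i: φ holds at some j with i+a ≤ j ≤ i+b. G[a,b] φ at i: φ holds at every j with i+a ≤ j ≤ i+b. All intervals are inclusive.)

Evaluate at each i in [0,6]:
  i=0: ✓ (all of [0,2])
  i=1: ✗ (fails at j=3)
  i=2: ✗ (fails at j=3)
  i=3: ✗ (fails at j=3)
  i=4: ✓ (all of [4,6])
  i=5: ✓ (all of [5,7])
  i=6: ✓ (all of [6,8])

0, 4, 5, 6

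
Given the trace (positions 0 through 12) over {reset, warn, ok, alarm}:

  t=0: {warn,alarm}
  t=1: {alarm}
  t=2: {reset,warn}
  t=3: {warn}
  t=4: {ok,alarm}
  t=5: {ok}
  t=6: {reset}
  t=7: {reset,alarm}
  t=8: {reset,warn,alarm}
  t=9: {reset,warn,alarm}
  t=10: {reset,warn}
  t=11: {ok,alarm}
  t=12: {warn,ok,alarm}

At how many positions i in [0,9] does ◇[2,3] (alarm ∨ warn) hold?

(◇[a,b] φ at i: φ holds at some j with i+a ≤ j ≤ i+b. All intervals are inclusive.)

9

Evaluate at each i in [0,9]:
  i=0: ✓ (witness j=2)
  i=1: ✓ (witness j=3)
  i=2: ✓ (witness j=4)
  i=3: ✗ (none in [5,6])
  i=4: ✓ (witness j=7)
  i=5: ✓ (witness j=7)
  i=6: ✓ (witness j=8)
  i=7: ✓ (witness j=9)
  i=8: ✓ (witness j=10)
  i=9: ✓ (witness j=11)
Positions where it holds: {0, 1, 2, 4, 5, 6, 7, 8, 9} → 9.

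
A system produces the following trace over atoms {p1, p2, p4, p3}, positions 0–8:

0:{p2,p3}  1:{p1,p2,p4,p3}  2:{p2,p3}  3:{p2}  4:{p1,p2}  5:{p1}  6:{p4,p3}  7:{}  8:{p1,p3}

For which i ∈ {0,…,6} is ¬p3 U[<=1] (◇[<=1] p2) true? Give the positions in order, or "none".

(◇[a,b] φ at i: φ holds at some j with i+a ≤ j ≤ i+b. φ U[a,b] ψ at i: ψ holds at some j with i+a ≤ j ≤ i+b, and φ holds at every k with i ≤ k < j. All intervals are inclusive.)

Evaluate at each i in [0,6]:
  i=0: ✓ (rhs at j=0)
  i=1: ✓ (rhs at j=1)
  i=2: ✓ (rhs at j=2)
  i=3: ✓ (rhs at j=3)
  i=4: ✓ (rhs at j=4)
  i=5: ✗ (no rhs in [5,6])
  i=6: ✗ (no rhs in [6,7])

0, 1, 2, 3, 4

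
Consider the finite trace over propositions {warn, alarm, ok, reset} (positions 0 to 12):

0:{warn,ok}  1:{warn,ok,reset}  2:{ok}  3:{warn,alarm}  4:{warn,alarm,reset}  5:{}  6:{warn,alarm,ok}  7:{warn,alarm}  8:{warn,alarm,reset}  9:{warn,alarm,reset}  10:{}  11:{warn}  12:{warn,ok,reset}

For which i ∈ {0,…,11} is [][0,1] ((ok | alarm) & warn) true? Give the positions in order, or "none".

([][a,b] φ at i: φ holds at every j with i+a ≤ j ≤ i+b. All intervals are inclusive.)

Evaluate at each i in [0,11]:
  i=0: ✓ (all of [0,1])
  i=1: ✗ (fails at j=2)
  i=2: ✗ (fails at j=2)
  i=3: ✓ (all of [3,4])
  i=4: ✗ (fails at j=5)
  i=5: ✗ (fails at j=5)
  i=6: ✓ (all of [6,7])
  i=7: ✓ (all of [7,8])
  i=8: ✓ (all of [8,9])
  i=9: ✗ (fails at j=10)
  i=10: ✗ (fails at j=10)
  i=11: ✗ (fails at j=11)

0, 3, 6, 7, 8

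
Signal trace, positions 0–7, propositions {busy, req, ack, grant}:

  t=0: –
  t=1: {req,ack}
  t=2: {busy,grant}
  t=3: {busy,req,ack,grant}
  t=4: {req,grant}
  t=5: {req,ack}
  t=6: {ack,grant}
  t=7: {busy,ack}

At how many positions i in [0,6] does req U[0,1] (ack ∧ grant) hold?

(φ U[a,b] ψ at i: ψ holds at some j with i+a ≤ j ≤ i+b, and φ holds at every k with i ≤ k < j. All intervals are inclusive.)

Evaluate at each i in [0,6]:
  i=0: ✗ (no rhs in [0,1])
  i=1: ✗ (no rhs in [1,2])
  i=2: ✗ (lhs fails at k=2 before rhs at j=3)
  i=3: ✓ (rhs at j=3)
  i=4: ✗ (no rhs in [4,5])
  i=5: ✓ (rhs at j=6; lhs holds on [5,5])
  i=6: ✓ (rhs at j=6)
Positions where it holds: {3, 5, 6} → 3.

3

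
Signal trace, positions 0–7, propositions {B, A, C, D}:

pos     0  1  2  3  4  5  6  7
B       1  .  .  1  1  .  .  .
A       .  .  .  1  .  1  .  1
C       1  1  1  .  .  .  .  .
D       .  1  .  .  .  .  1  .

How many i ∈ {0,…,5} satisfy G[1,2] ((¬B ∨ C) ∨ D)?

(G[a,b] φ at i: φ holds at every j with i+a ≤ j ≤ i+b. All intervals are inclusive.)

3

Evaluate at each i in [0,5]:
  i=0: ✓ (all of [1,2])
  i=1: ✗ (fails at j=3)
  i=2: ✗ (fails at j=3)
  i=3: ✗ (fails at j=4)
  i=4: ✓ (all of [5,6])
  i=5: ✓ (all of [6,7])
Positions where it holds: {0, 4, 5} → 3.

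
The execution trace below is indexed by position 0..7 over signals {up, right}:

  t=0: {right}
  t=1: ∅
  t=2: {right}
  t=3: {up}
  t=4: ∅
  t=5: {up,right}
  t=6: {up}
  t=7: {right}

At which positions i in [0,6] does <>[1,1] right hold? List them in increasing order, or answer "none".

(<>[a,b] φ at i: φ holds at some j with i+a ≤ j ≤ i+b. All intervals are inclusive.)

1, 4, 6

Evaluate at each i in [0,6]:
  i=0: ✗ (none in [1,1])
  i=1: ✓ (witness j=2)
  i=2: ✗ (none in [3,3])
  i=3: ✗ (none in [4,4])
  i=4: ✓ (witness j=5)
  i=5: ✗ (none in [6,6])
  i=6: ✓ (witness j=7)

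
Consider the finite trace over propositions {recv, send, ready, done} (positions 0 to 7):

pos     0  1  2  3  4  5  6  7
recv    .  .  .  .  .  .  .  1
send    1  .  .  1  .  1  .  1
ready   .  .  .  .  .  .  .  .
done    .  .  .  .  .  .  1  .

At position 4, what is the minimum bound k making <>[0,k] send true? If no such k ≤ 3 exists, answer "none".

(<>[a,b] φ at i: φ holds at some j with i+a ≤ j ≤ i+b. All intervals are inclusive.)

Scan j = 4,5,… for send:
  j=4: fails
  j=5: holds
First hit at j=5, so smallest k = 5-4 = 1.

1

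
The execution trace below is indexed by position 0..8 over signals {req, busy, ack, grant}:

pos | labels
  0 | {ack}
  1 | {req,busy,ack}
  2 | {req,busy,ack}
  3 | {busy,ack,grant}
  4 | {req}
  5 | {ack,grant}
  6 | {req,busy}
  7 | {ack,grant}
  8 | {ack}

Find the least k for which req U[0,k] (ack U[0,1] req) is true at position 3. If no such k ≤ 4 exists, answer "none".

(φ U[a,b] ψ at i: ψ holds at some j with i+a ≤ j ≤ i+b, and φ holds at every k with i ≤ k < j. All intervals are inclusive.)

Need earliest j ≥ 3 with (ack U[0,1] req), and req at every k in [3,j-1].
  j=3: rhs holds (empty prefix). k = 0.

0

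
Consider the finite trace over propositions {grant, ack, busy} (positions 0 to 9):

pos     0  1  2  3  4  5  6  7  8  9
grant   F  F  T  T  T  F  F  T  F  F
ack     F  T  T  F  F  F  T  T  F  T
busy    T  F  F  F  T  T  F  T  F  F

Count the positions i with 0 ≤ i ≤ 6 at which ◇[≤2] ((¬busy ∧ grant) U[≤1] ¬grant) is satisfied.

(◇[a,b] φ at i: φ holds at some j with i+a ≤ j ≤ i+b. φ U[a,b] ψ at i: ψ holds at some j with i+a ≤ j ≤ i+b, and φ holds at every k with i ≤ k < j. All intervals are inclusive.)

Evaluate at each i in [0,6]:
  i=0: ✓ (witness j=0)
  i=1: ✓ (witness j=1)
  i=2: ✗ (none in [2,4])
  i=3: ✓ (witness j=5)
  i=4: ✓ (witness j=5)
  i=5: ✓ (witness j=5)
  i=6: ✓ (witness j=6)
Positions where it holds: {0, 1, 3, 4, 5, 6} → 6.

6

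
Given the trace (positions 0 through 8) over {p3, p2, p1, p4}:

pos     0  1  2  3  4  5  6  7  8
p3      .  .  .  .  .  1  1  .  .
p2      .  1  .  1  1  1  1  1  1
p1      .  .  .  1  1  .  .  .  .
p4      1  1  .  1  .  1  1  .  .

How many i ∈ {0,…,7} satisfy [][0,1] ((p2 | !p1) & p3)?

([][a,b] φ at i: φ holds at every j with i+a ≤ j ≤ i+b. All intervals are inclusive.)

1

Evaluate at each i in [0,7]:
  i=0: ✗ (fails at j=0)
  i=1: ✗ (fails at j=1)
  i=2: ✗ (fails at j=2)
  i=3: ✗ (fails at j=3)
  i=4: ✗ (fails at j=4)
  i=5: ✓ (all of [5,6])
  i=6: ✗ (fails at j=7)
  i=7: ✗ (fails at j=7)
Positions where it holds: {5} → 1.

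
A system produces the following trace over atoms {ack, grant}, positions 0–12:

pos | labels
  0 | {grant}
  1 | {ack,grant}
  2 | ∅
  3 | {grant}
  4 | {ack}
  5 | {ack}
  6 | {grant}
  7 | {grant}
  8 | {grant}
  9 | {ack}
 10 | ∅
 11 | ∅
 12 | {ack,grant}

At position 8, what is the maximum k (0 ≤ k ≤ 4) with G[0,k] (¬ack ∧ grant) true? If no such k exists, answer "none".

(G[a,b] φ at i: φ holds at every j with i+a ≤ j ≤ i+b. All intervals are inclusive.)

(¬ack ∧ grant) must hold from j=8 onward; find where it first fails.
  j=8: holds
  j=9: fails
Holds on [8,8], so largest k = 0.

0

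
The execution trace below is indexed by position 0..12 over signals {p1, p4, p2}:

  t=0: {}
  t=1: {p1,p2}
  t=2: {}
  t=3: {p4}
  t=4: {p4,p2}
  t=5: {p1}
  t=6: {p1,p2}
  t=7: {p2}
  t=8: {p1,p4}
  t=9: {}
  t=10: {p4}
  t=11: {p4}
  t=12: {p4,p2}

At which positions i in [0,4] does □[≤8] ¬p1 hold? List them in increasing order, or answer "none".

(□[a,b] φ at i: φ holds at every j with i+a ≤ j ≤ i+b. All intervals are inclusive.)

none

Evaluate at each i in [0,4]:
  i=0: ✗ (fails at j=1)
  i=1: ✗ (fails at j=1)
  i=2: ✗ (fails at j=5)
  i=3: ✗ (fails at j=5)
  i=4: ✗ (fails at j=5)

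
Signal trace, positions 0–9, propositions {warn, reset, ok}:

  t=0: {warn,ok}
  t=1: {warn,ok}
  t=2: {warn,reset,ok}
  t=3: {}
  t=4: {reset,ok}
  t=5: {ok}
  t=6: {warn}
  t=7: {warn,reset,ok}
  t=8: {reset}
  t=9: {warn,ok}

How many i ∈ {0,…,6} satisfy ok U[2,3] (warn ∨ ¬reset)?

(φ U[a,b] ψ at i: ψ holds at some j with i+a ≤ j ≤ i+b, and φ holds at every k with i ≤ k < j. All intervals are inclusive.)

Evaluate at each i in [0,6]:
  i=0: ✓ (rhs at j=2; lhs holds on [0,1])
  i=1: ✓ (rhs at j=3; lhs holds on [1,2])
  i=2: ✗ (lhs fails at k=3 before rhs at j=5)
  i=3: ✗ (lhs fails at k=3 before rhs at j=5)
  i=4: ✓ (rhs at j=6; lhs holds on [4,5])
  i=5: ✗ (lhs fails at k=6 before rhs at j=7)
  i=6: ✗ (lhs fails at k=6 before rhs at j=9)
Positions where it holds: {0, 1, 4} → 3.

3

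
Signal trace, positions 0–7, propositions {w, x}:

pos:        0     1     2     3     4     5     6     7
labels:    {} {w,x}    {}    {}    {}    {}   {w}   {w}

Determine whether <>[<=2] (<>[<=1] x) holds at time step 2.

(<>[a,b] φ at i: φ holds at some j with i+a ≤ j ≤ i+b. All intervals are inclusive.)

Check <>[<=1] x at each j in [2,4]:
  j=2: fails (none in [2,3])
  j=3: fails (none in [3,4])
  j=4: fails (none in [4,5])
No position in the window satisfies it → formula fails.

No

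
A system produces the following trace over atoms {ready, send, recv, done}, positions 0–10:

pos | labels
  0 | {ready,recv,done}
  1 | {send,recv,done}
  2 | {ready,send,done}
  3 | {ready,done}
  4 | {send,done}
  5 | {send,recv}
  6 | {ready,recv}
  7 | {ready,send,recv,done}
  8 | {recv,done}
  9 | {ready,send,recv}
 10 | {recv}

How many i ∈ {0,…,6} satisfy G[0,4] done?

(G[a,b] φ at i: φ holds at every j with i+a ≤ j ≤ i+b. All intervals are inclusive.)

1

Evaluate at each i in [0,6]:
  i=0: ✓ (all of [0,4])
  i=1: ✗ (fails at j=5)
  i=2: ✗ (fails at j=5)
  i=3: ✗ (fails at j=5)
  i=4: ✗ (fails at j=5)
  i=5: ✗ (fails at j=5)
  i=6: ✗ (fails at j=6)
Positions where it holds: {0} → 1.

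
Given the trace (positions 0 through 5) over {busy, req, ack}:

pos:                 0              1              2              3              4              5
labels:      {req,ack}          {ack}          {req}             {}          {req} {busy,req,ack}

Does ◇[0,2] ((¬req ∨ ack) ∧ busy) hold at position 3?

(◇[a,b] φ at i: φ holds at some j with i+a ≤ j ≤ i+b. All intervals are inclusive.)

Check ((¬req ∨ ack) ∧ busy) at each j in [3,5]:
  j=3: false
  j=4: false
  j=5: true
Found at j=5 → formula holds.

Yes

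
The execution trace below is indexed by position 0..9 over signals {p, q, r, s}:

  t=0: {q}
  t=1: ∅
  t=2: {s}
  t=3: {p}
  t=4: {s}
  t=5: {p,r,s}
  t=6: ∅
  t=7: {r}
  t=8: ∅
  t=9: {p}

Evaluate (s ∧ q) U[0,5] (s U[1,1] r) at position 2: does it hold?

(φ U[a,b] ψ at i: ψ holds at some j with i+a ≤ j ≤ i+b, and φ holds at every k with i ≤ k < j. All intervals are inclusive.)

Need some j in [2,7] with (s U[1,1] r), and (s ∧ q) at every k in [2,j-1].
  j=2: (s U[1,1] r) — fails.
  j=3: (s U[1,1] r) — fails.
  j=4: (s U[1,1] r) holds, but (s ∧ q) fails at k=2 → not this j.
  j=5: (s U[1,1] r) — fails.
  j=6: (s U[1,1] r) — fails.
  j=7: (s U[1,1] r) — fails.
No j in the window works → until fails.

No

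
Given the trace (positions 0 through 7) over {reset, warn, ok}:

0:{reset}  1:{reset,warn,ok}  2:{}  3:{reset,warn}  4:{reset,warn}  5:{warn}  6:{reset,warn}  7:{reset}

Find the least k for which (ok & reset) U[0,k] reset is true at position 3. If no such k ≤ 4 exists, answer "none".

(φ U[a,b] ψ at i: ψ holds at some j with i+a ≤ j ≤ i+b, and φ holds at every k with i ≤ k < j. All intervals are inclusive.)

0

Need earliest j ≥ 3 with reset, and (ok & reset) at every k in [3,j-1].
  j=3: rhs holds (empty prefix). k = 0.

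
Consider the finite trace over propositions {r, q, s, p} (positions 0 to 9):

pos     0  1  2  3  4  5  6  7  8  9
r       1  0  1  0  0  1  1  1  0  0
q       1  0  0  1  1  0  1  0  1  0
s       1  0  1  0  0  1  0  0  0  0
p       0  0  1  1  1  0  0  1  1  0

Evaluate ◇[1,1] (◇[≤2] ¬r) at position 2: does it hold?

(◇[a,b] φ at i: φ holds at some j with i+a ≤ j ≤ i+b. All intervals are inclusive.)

Check ◇[≤2] ¬r at each j in [3,3]:
  j=3: holds (witness at 3)
Found at j=3 → formula holds.

Holds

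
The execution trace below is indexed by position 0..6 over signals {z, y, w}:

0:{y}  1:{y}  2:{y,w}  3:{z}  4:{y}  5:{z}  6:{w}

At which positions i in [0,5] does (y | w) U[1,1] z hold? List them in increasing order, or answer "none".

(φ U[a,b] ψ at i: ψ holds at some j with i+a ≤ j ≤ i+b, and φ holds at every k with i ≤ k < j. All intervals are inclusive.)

Evaluate at each i in [0,5]:
  i=0: ✗ (no rhs in [1,1])
  i=1: ✗ (no rhs in [2,2])
  i=2: ✓ (rhs at j=3; lhs holds on [2,2])
  i=3: ✗ (no rhs in [4,4])
  i=4: ✓ (rhs at j=5; lhs holds on [4,4])
  i=5: ✗ (no rhs in [6,6])

2, 4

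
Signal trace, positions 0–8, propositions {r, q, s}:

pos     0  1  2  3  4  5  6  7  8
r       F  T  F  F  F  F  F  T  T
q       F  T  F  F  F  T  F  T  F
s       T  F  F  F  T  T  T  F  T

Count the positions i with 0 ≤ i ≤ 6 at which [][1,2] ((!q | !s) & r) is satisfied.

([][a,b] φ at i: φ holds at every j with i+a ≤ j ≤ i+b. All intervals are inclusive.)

Evaluate at each i in [0,6]:
  i=0: ✗ (fails at j=2)
  i=1: ✗ (fails at j=2)
  i=2: ✗ (fails at j=3)
  i=3: ✗ (fails at j=4)
  i=4: ✗ (fails at j=5)
  i=5: ✗ (fails at j=6)
  i=6: ✓ (all of [7,8])
Positions where it holds: {6} → 1.

1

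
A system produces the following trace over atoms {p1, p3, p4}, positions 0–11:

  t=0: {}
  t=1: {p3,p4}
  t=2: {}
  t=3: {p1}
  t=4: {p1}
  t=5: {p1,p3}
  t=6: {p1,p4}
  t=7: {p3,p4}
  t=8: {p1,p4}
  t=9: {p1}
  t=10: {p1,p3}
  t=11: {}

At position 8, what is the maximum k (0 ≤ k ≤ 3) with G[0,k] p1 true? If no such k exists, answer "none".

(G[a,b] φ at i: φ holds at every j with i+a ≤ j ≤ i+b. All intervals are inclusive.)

p1 must hold from j=8 onward; find where it first fails.
  j=8: holds
  j=9: holds
  j=10: holds
  j=11: fails
Holds on [8,10], so largest k = 2.

2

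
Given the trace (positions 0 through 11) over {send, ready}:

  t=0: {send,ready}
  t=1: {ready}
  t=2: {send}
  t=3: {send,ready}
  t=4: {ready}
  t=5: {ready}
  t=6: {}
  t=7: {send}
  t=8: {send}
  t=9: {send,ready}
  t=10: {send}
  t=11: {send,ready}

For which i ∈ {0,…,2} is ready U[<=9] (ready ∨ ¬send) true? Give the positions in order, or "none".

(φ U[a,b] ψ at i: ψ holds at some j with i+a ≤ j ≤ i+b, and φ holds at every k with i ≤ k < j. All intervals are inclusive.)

Evaluate at each i in [0,2]:
  i=0: ✓ (rhs at j=0)
  i=1: ✓ (rhs at j=1)
  i=2: ✗ (lhs fails at k=2 before rhs at j=3)

0, 1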